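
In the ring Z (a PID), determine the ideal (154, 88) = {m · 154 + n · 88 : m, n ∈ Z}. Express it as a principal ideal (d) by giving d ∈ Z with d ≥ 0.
In the PID Z, (a, b) is generated by gcd(a, b). Compute gcd(154, 88) with the extended Euclidean algorithm, tracking rows (r, s, t) with s·154 + t·88 = r:
  row A: (154, 1, 0)   [1·154 + 0·88 = 154]
  row B: (88, 0, 1)   [0·154 + 1·88 = 88]
  154 = 1·88 + 66   → row C = row A − 1·row B = (66, 1, −1)   [check: 1·154 − 1·88 = 66]
  88 = 1·66 + 22   → row D = row B − 1·row C = (22, −1, 2)   [check: −1·154 + 2·88 = 22]
  66 = 3·22 + 0   → remainder 0, stop. gcd = 22 (last nonzero row D).
So gcd(154, 88) = 22, with Bézout identity −1·154 + 2·88 = 22. Containment (⊇): the Bézout identity exhibits 22 as an element of (154, 88), giving (22) ⊆ (154, 88). Containment (⊆): since 22 | 154 and 22 | 88 (154 = 22·7, 88 = 22·4), every Z-linear combination of 154 and 88 is divisible by 22, so (154, 88) ⊆ (22). Therefore (154, 88) = (22), d = 22.

Final answer: (154, 88) = (22); d = 22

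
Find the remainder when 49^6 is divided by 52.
1

Use repeated squaring. Binary(6) = 110. Walk through the bits of the exponent 6 left-to-right: at each bit after the leading one, square the running value, then multiply by 49 if the bit is 1 (always reducing mod 52):
  bit 1 = 1 (leading): start with 49.
  bit 2 = 1: square 49^2 = 2401 ≡ 9; bit is 1, so multiply 9·49 = 441 ≡ 25 (mod 52).
  bit 3 = 0: square 25^2 = 625 ≡ 1 (mod 52).
Final value: 49^6 ≡ 1 (mod 52).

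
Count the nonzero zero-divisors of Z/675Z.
Z/675Z has 314 nonzero zero-divisors

In Z/675Z each nonzero element is either a unit (gcd with 675 is 1) or a zero-divisor (gcd > 1). The number of units is φ(675): factorise 675 = 3^3 · 5^2, so φ(675) = (3^3 − 3^2) · (5^2 − 5^1) = 18 · 20 = 360. The nonzero elements number 675 − 1 = 674. Hence the nonzero zero-divisors number 674 − 360 = 314.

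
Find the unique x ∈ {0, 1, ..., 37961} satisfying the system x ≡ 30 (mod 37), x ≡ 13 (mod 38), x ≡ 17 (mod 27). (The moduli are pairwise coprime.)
The moduli 37, 38, 27 are pairwise coprime, so by the CRT there is a unique solution mod 37·38·27 = 37962.
Solve by successive substitution. Start with x ≡ 30 (mod 37).
  Combine with x ≡ 13 (mod 38): write x = 30 + 37·t and require 30 + 37·t ≡ 13 (mod 38), i.e. 37·t ≡ 13 − 30 ≡ 21 (mod 38). Since 37^(−1) ≡ 37 (mod 38), t ≡ 37·21 ≡ 17 (mod 38). So x ≡ 30 + 37·17 = 659 (mod 1406).
  Combine with x ≡ 17 (mod 27): write x = 659 + 1406·t and require 659 + 1406·t ≡ 17 (mod 27), i.e. 1406·t ≡ 17 − 659 ≡ 6 (mod 27). Since 1406^(−1) ≡ 14 (mod 27) (1406 ≡ 2 (mod 27)), t ≡ 14·6 ≡ 3 (mod 27). So x ≡ 659 + 1406·3 = 4877 (mod 37962).
Unique solution in [0, 37962): x = 4877.

Final answer: x ≡ 4877 (mod 37962); the representative in [0, 37962) is 4877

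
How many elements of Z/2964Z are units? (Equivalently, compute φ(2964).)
An element a ∈ Z/2964Z is a unit iff gcd(a, 2964) = 1, so the number of units is φ(2964). φ is multiplicative, with φ(p^e) = p^e − p^(e−1). Factorise 2964 = 2^2 · 3 · 13 · 19. Then
  φ(2964) = (2^2 − 2^1) · (3 − 1) · (13 − 1) · (19 − 1) = 2 · 2 · 12 · 18 = 864.

Final answer: Z/2964Z has φ(2964) = 864 units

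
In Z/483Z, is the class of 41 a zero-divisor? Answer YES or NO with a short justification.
gcd(41, 483) = 1, so 41 is a unit in Z/483Z (it has a multiplicative inverse). A unit cannot be a zero-divisor: if 41·b ≡ 0 then multiplying both sides by 41^(−1) gives b ≡ 0. So 41 is not a zero-divisor.

Final answer: NO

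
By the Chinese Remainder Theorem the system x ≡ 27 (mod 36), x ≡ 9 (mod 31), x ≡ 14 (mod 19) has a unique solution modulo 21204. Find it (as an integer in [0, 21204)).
x ≡ 9495 (mod 21204); the representative in [0, 21204) is 9495

The moduli 36, 31, 19 are pairwise coprime, so by the CRT there is a unique solution mod 36·31·19 = 21204.
Solve by successive substitution. Start with x ≡ 27 (mod 36).
  Combine with x ≡ 9 (mod 31): write x = 27 + 36·t and require 27 + 36·t ≡ 9 (mod 31), i.e. 36·t ≡ 9 − 27 ≡ 13 (mod 31). Since 36^(−1) ≡ 25 (mod 31) (36 ≡ 5 (mod 31)), t ≡ 25·13 ≡ 15 (mod 31). So x ≡ 27 + 36·15 = 567 (mod 1116).
  Combine with x ≡ 14 (mod 19): write x = 567 + 1116·t and require 567 + 1116·t ≡ 14 (mod 19), i.e. 1116·t ≡ 14 − 567 ≡ 17 (mod 19). Since 1116^(−1) ≡ 15 (mod 19) (1116 ≡ 14 (mod 19)), t ≡ 15·17 ≡ 8 (mod 19). So x ≡ 567 + 1116·8 = 9495 (mod 21204).
Unique solution in [0, 21204): x = 9495.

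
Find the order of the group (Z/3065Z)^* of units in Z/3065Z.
(Z/3065Z)^* consists of the classes a with gcd(a, 3065) = 1, so its order is φ(3065). φ is multiplicative, with φ(p^e) = p^e − p^(e−1). Factorise 3065 = 5 · 613. Then
  φ(3065) = (5 − 1) · (613 − 1) = 4 · 612 = 2448.
Thus |(Z/3065Z)^*| = 2448.

Final answer: |(Z/3065Z)^*| = 2448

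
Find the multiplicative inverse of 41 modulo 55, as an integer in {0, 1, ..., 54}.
41^(−1) ≡ 51 (mod 55)

Apply the extended Euclidean algorithm to (55, 41), tracking rows (r, s, t) with s·55 + t·41 = r. Each division r_prev = q·r_cur + r_new produces the new row as (previous row) − q·(current row):
  row A: (55, 1, 0)   [1·55 + 0·41 = 55]
  row B: (41, 0, 1)   [0·55 + 1·41 = 41]
  55 = 1·41 + 14   → row C = row A − 1·row B = (14, 1, −1)   [check: 1·55 − 1·41 = 14]
  41 = 2·14 + 13   → row D = row B − 2·row C = (13, −2, 3)   [check: −2·55 + 3·41 = 13]
  14 = 1·13 + 1   → row E = row C − 1·row D = (1, 3, −4)   [check: 3·55 − 4·41 = 1]
  13 = 13·1 + 0   → remainder 0, stop. gcd = 1 (last nonzero row E).
The gcd is 1, so 41 is invertible mod 55. The last nonzero row gives 3·55 − 4·41 = 1, so t = −4. So 41^(−1) ≡ −4 ≡ 51 (mod 55). Verify: 41 · 51 = 2091 ≡ 1 (mod 55). ✓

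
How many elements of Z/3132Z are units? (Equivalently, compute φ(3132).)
Z/3132Z has φ(3132) = 1008 units

An element a ∈ Z/3132Z is a unit iff gcd(a, 3132) = 1, so the number of units is φ(3132). φ is multiplicative, with φ(p^e) = p^e − p^(e−1). Factorise 3132 = 2^2 · 3^3 · 29. Then
  φ(3132) = (2^2 − 2^1) · (3^3 − 3^2) · (29 − 1) = 2 · 18 · 28 = 1008.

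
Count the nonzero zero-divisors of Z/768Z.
Z/768Z has 511 nonzero zero-divisors

In Z/768Z each nonzero element is either a unit (gcd with 768 is 1) or a zero-divisor (gcd > 1). The number of units is φ(768): factorise 768 = 2^8 · 3, so φ(768) = (2^8 − 2^7) · (3 − 1) = 128 · 2 = 256. The nonzero elements number 768 − 1 = 767. Hence the nonzero zero-divisors number 767 − 256 = 511.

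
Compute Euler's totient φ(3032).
φ is multiplicative, with φ(p^e) = p^e − p^(e−1). Factorise 3032 = 2^3 · 379. Then
  φ(3032) = (2^3 − 2^2) · (379 − 1) = 4 · 378 = 1512.

Final answer: φ(3032) = 1512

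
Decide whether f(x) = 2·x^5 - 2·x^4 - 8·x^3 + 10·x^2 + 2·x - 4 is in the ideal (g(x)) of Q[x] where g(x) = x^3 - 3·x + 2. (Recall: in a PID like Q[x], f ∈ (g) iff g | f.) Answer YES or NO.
YES

In Q[x] the ideal (g) consists of all multiples of g, so f ∈ (g) iff g | f, i.e. iff the remainder of f on division by g is 0. Divide f by g (g is monic, so eliminate the leading term of the running remainder at each step):
  leading term 2·x^5: subtract (2·x^2)·g(x) = 2·x^5 - 6·x^3 + 4·x^2, leaving -2·x^4 - 2·x^3 + 6·x^2 + 2·x - 4
  leading term -2·x^4: subtract (-2·x)·g(x) = -2·x^4 + 6·x^2 - 4·x, leaving -2·x^3 + 6·x - 4
  leading term -2·x^3: subtract (-2)·g(x) = -2·x^3 + 6·x - 4, leaving 0
The remainder is 0, so f(x) = g(x) · h(x) with h(x) = 2·x^2 - 2·x - 2. Hence g | f, i.e. f ∈ (g).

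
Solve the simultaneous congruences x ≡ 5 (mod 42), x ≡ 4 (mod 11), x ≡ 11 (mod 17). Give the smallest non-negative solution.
The moduli 42, 11, 17 are pairwise coprime, so by the CRT there is a unique solution mod 42·11·17 = 7854.
Solve by successive substitution. Start with x ≡ 5 (mod 42).
  Combine with x ≡ 4 (mod 11): write x = 5 + 42·t and require 5 + 42·t ≡ 4 (mod 11), i.e. 42·t ≡ 4 − 5 ≡ 10 (mod 11). Since 42^(−1) ≡ 5 (mod 11) (42 ≡ 9 (mod 11)), t ≡ 5·10 ≡ 6 (mod 11). So x ≡ 5 + 42·6 = 257 (mod 462).
  Combine with x ≡ 11 (mod 17): write x = 257 + 462·t and require 257 + 462·t ≡ 11 (mod 17), i.e. 462·t ≡ 11 − 257 ≡ 9 (mod 17). Since 462^(−1) ≡ 6 (mod 17) (462 ≡ 3 (mod 17)), t ≡ 6·9 ≡ 3 (mod 17). So x ≡ 257 + 462·3 = 1643 (mod 7854).
Unique solution in [0, 7854): x = 1643.

Final answer: x ≡ 1643 (mod 7854); the representative in [0, 7854) is 1643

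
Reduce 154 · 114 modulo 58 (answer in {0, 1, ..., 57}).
Reduce the factors first: 154 ≡ 38, 114 ≡ 56 (mod 58), so 154 · 114 ≡ 38 · 56 (mod 58). 38 · 56 = 2128. Dividing by 58: 2128 = 36·58 + 40. So (154 · 114) mod 58 = 40.

Final answer: 40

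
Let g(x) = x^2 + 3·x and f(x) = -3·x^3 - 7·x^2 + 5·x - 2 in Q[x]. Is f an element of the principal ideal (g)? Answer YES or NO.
In Q[x] the ideal (g) consists of all multiples of g, so f ∈ (g) iff g | f, i.e. iff the remainder of f on division by g is 0. Divide f by g (g is monic, so eliminate the leading term of the running remainder at each step):
  leading term -3·x^3: subtract (-3·x)·g(x) = -3·x^3 - 9·x^2, leaving 2·x^2 + 5·x - 2
  leading term 2·x^2: subtract (2)·g(x) = 2·x^2 + 6·x, leaving -x - 2
The remainder r(x) = -x - 2 ≠ 0 (and deg r < deg g), so g ∤ f, i.e. f ∉ (g).

Final answer: NO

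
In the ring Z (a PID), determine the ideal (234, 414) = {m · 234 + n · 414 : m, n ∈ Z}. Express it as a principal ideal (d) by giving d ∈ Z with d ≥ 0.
(234, 414) = (18); d = 18

In the PID Z, (a, b) is generated by gcd(a, b). Compute gcd(414, 234) with the extended Euclidean algorithm, tracking rows (r, s, t) with s·414 + t·234 = r:
  row A: (414, 1, 0)   [1·414 + 0·234 = 414]
  row B: (234, 0, 1)   [0·414 + 1·234 = 234]
  414 = 1·234 + 180   → row C = row A − 1·row B = (180, 1, −1)   [check: 1·414 − 1·234 = 180]
  234 = 1·180 + 54   → row D = row B − 1·row C = (54, −1, 2)   [check: −1·414 + 2·234 = 54]
  180 = 3·54 + 18   → row E = row C − 3·row D = (18, 4, −7)   [check: 4·414 − 7·234 = 18]
  54 = 3·18 + 0   → remainder 0, stop. gcd = 18 (last nonzero row E).
So gcd(234, 414) = 18, with Bézout identity 4·414 − 7·234 = 18. Containment (⊇): the Bézout identity exhibits 18 as an element of (234, 414), giving (18) ⊆ (234, 414). Containment (⊆): since 18 | 234 and 18 | 414 (234 = 18·13, 414 = 18·23), every Z-linear combination of 234 and 414 is divisible by 18, so (234, 414) ⊆ (18). Therefore (234, 414) = (18), d = 18.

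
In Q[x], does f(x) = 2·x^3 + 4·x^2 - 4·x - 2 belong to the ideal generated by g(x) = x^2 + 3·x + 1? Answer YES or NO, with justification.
YES

In Q[x] the ideal (g) consists of all multiples of g, so f ∈ (g) iff g | f, i.e. iff the remainder of f on division by g is 0. Divide f by g (g is monic, so eliminate the leading term of the running remainder at each step):
  leading term 2·x^3: subtract (2·x)·g(x) = 2·x^3 + 6·x^2 + 2·x, leaving -2·x^2 - 6·x - 2
  leading term -2·x^2: subtract (-2)·g(x) = -2·x^2 - 6·x - 2, leaving 0
The remainder is 0, so f(x) = g(x) · h(x) with h(x) = 2·x - 2. Hence g | f, i.e. f ∈ (g).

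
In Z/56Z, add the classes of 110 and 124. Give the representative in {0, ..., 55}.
Reduce the summands first: 110 ≡ 54, 124 ≡ 12 (mod 56), so 110 + 124 ≡ 54 + 12 (mod 56). 54 + 12 = 66; 66 = 1·56 + 10, so (110 + 124) mod 56 = 10.

Final answer: 10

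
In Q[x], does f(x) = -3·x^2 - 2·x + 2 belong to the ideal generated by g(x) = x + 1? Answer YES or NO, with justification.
NO

In Q[x] the ideal (g) consists of all multiples of g, so f ∈ (g) iff g | f, i.e. iff the remainder of f on division by g is 0. Divide f by g (g is monic, so eliminate the leading term of the running remainder at each step):
  leading term -3·x^2: subtract (-3·x)·g(x) = -3·x^2 - 3·x, leaving x + 2
  leading term x: subtract (1)·g(x) = x + 1, leaving 1
The remainder r(x) = 1 ≠ 0 (and deg r < deg g), so g ∤ f, i.e. f ∉ (g).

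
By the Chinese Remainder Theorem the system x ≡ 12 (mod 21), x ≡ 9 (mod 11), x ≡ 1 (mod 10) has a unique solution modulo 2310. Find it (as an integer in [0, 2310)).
x ≡ 1461 (mod 2310); the representative in [0, 2310) is 1461

The moduli 21, 11, 10 are pairwise coprime, so by the CRT there is a unique solution mod 21·11·10 = 2310.
Solve by successive substitution. Start with x ≡ 12 (mod 21).
  Combine with x ≡ 9 (mod 11): write x = 12 + 21·t and require 12 + 21·t ≡ 9 (mod 11), i.e. 21·t ≡ 9 − 12 ≡ 8 (mod 11). Since 21^(−1) ≡ 10 (mod 11) (21 ≡ 10 (mod 11)), t ≡ 10·8 ≡ 3 (mod 11). So x ≡ 12 + 21·3 = 75 (mod 231).
  Combine with x ≡ 1 (mod 10): write x = 75 + 231·t and require 75 + 231·t ≡ 1 (mod 10), i.e. 231·t ≡ 1 − 75 ≡ 6 (mod 10). Since 231^(−1) ≡ 1 (mod 10) (231 ≡ 1 (mod 10)), t ≡ 1·6 ≡ 6 (mod 10). So x ≡ 75 + 231·6 = 1461 (mod 2310).
Unique solution in [0, 2310): x = 1461.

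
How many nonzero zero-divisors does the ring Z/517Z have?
Z/517Z has 56 nonzero zero-divisors

In Z/517Z each nonzero element is either a unit (gcd with 517 is 1) or a zero-divisor (gcd > 1). The number of units is φ(517): factorise 517 = 11 · 47, so φ(517) = (11 − 1) · (47 − 1) = 10 · 46 = 460. The nonzero elements number 517 − 1 = 516. Hence the nonzero zero-divisors number 516 − 460 = 56.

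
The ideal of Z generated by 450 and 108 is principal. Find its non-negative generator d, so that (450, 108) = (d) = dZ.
(450, 108) = (18); d = 18

In the PID Z, (a, b) is generated by gcd(a, b). Compute gcd(450, 108) with the extended Euclidean algorithm, tracking rows (r, s, t) with s·450 + t·108 = r:
  row A: (450, 1, 0)   [1·450 + 0·108 = 450]
  row B: (108, 0, 1)   [0·450 + 1·108 = 108]
  450 = 4·108 + 18   → row C = row A − 4·row B = (18, 1, −4)   [check: 1·450 − 4·108 = 18]
  108 = 6·18 + 0   → remainder 0, stop. gcd = 18 (last nonzero row C).
So gcd(450, 108) = 18, with Bézout identity 1·450 − 4·108 = 18. Containment (⊇): the Bézout identity exhibits 18 as an element of (450, 108), giving (18) ⊆ (450, 108). Containment (⊆): since 18 | 450 and 18 | 108 (450 = 18·25, 108 = 18·6), every Z-linear combination of 450 and 108 is divisible by 18, so (450, 108) ⊆ (18). Therefore (450, 108) = (18), d = 18.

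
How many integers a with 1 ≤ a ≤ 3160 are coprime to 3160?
The number of a ∈ {1, ..., 3160} with gcd(a, 3160) = 1 is by definition Euler's totient φ(3160). φ is multiplicative, with φ(p^e) = p^e − p^(e−1). Factorise 3160 = 2^3 · 5 · 79. Then
  φ(3160) = (2^3 − 2^2) · (5 − 1) · (79 − 1) = 4 · 4 · 78 = 1248.
So there are 1248 such integers.

Final answer: 1248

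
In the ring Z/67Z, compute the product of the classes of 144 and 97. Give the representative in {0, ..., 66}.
Reduce the factors first: 144 ≡ 10, 97 ≡ 30 (mod 67), so 144 · 97 ≡ 10 · 30 (mod 67). 10 · 30 = 300. Dividing by 67: 300 = 4·67 + 32. So (144 · 97) mod 67 = 32.

Final answer: 32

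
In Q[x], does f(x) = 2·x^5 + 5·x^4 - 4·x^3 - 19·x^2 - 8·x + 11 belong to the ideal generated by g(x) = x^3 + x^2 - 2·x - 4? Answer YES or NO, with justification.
NO

In Q[x] the ideal (g) consists of all multiples of g, so f ∈ (g) iff g | f, i.e. iff the remainder of f on division by g is 0. Divide f by g (g is monic, so eliminate the leading term of the running remainder at each step):
  leading term 2·x^5: subtract (2·x^2)·g(x) = 2·x^5 + 2·x^4 - 4·x^3 - 8·x^2, leaving 3·x^4 - 11·x^2 - 8·x + 11
  leading term 3·x^4: subtract (3·x)·g(x) = 3·x^4 + 3·x^3 - 6·x^2 - 12·x, leaving -3·x^3 - 5·x^2 + 4·x + 11
  leading term -3·x^3: subtract (-3)·g(x) = -3·x^3 - 3·x^2 + 6·x + 12, leaving -2·x^2 - 2·x - 1
The remainder r(x) = -2·x^2 - 2·x - 1 ≠ 0 (and deg r < deg g), so g ∤ f, i.e. f ∉ (g).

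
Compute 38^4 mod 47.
28

Use repeated squaring. Binary(4) = 100. Walk through the bits of the exponent 4 left-to-right: at each bit after the leading one, square the running value, then multiply by 38 if the bit is 1 (always reducing mod 47):
  bit 1 = 1 (leading): start with 38.
  bit 2 = 0: square 38^2 = 1444 ≡ 34 (mod 47).
  bit 3 = 0: square 34^2 = 1156 ≡ 28 (mod 47).
Final value: 38^4 ≡ 28 (mod 47).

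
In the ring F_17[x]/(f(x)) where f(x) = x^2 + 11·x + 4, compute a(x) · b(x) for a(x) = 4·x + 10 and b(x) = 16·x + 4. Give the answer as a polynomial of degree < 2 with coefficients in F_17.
a · b ≡ 16·x + 5 (mod f(x))

Multiply as integer polynomials: a · b = 64·x^2 + 176·x + 40. Reducing coefficients mod 17: a · b ≡ 13·x^2 + 6·x + 6. Now divide by f(x) = x^2 + 11·x + 4 in F_17[x], eliminating the leading term at each step:
  leading term 13·x^2: subtract (13)·f(x) = 13·x^2 + 7·x + 1, leaving 16·x + 5 (coefficients mod 17)
The degree is now < 2, so this is the remainder. Hence a · b ≡ 16·x + 5 in F_17[x]/(f).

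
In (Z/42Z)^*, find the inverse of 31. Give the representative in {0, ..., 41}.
Apply the extended Euclidean algorithm to (42, 31), tracking rows (r, s, t) with s·42 + t·31 = r. Each division r_prev = q·r_cur + r_new produces the new row as (previous row) − q·(current row):
  row A: (42, 1, 0)   [1·42 + 0·31 = 42]
  row B: (31, 0, 1)   [0·42 + 1·31 = 31]
  42 = 1·31 + 11   → row C = row A − 1·row B = (11, 1, −1)   [check: 1·42 − 1·31 = 11]
  31 = 2·11 + 9   → row D = row B − 2·row C = (9, −2, 3)   [check: −2·42 + 3·31 = 9]
  11 = 1·9 + 2   → row E = row C − 1·row D = (2, 3, −4)   [check: 3·42 − 4·31 = 2]
  9 = 4·2 + 1   → row F = row D − 4·row E = (1, −14, 19)   [check: −14·42 + 19·31 = 1]
  2 = 2·1 + 0   → remainder 0, stop. gcd = 1 (last nonzero row F).
The gcd is 1, so 31 is invertible mod 42. The last nonzero row gives −14·42 + 19·31 = 1, so t = 19. So 31^(−1) ≡ 19 (mod 42). Verify: 31 · 19 = 589 ≡ 1 (mod 42). ✓

Final answer: 31^(−1) ≡ 19 (mod 42)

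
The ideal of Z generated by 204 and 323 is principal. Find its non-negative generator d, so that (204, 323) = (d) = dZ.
In the PID Z, (a, b) is generated by gcd(a, b). Compute gcd(323, 204) with the extended Euclidean algorithm, tracking rows (r, s, t) with s·323 + t·204 = r:
  row A: (323, 1, 0)   [1·323 + 0·204 = 323]
  row B: (204, 0, 1)   [0·323 + 1·204 = 204]
  323 = 1·204 + 119   → row C = row A − 1·row B = (119, 1, −1)   [check: 1·323 − 1·204 = 119]
  204 = 1·119 + 85   → row D = row B − 1·row C = (85, −1, 2)   [check: −1·323 + 2·204 = 85]
  119 = 1·85 + 34   → row E = row C − 1·row D = (34, 2, −3)   [check: 2·323 − 3·204 = 34]
  85 = 2·34 + 17   → row F = row D − 2·row E = (17, −5, 8)   [check: −5·323 + 8·204 = 17]
  34 = 2·17 + 0   → remainder 0, stop. gcd = 17 (last nonzero row F).
So gcd(204, 323) = 17, with Bézout identity −5·323 + 8·204 = 17. Containment (⊇): the Bézout identity exhibits 17 as an element of (204, 323), giving (17) ⊆ (204, 323). Containment (⊆): since 17 | 204 and 17 | 323 (204 = 17·12, 323 = 17·19), every Z-linear combination of 204 and 323 is divisible by 17, so (204, 323) ⊆ (17). Therefore (204, 323) = (17), d = 17.

Final answer: (204, 323) = (17); d = 17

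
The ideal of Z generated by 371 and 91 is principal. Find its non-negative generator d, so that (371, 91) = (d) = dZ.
In the PID Z, (a, b) is generated by gcd(a, b). Compute gcd(371, 91) with the extended Euclidean algorithm, tracking rows (r, s, t) with s·371 + t·91 = r:
  row A: (371, 1, 0)   [1·371 + 0·91 = 371]
  row B: (91, 0, 1)   [0·371 + 1·91 = 91]
  371 = 4·91 + 7   → row C = row A − 4·row B = (7, 1, −4)   [check: 1·371 − 4·91 = 7]
  91 = 13·7 + 0   → remainder 0, stop. gcd = 7 (last nonzero row C).
So gcd(371, 91) = 7, with Bézout identity 1·371 − 4·91 = 7. Containment (⊇): the Bézout identity exhibits 7 as an element of (371, 91), giving (7) ⊆ (371, 91). Containment (⊆): since 7 | 371 and 7 | 91 (371 = 7·53, 91 = 7·13), every Z-linear combination of 371 and 91 is divisible by 7, so (371, 91) ⊆ (7). Therefore (371, 91) = (7), d = 7.

Final answer: (371, 91) = (7); d = 7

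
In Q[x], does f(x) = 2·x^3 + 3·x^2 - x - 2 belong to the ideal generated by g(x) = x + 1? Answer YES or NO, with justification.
YES

In Q[x] the ideal (g) consists of all multiples of g, so f ∈ (g) iff g | f, i.e. iff the remainder of f on division by g is 0. Divide f by g (g is monic, so eliminate the leading term of the running remainder at each step):
  leading term 2·x^3: subtract (2·x^2)·g(x) = 2·x^3 + 2·x^2, leaving x^2 - x - 2
  leading term x^2: subtract (x)·g(x) = x^2 + x, leaving -2·x - 2
  leading term -2·x: subtract (-2)·g(x) = -2·x - 2, leaving 0
The remainder is 0, so f(x) = g(x) · h(x) with h(x) = 2·x^2 + x - 2. Hence g | f, i.e. f ∈ (g).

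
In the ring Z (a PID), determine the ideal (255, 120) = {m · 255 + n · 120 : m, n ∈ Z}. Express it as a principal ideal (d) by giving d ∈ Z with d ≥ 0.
In the PID Z, (a, b) is generated by gcd(a, b). Compute gcd(255, 120) with the extended Euclidean algorithm, tracking rows (r, s, t) with s·255 + t·120 = r:
  row A: (255, 1, 0)   [1·255 + 0·120 = 255]
  row B: (120, 0, 1)   [0·255 + 1·120 = 120]
  255 = 2·120 + 15   → row C = row A − 2·row B = (15, 1, −2)   [check: 1·255 − 2·120 = 15]
  120 = 8·15 + 0   → remainder 0, stop. gcd = 15 (last nonzero row C).
So gcd(255, 120) = 15, with Bézout identity 1·255 − 2·120 = 15. Containment (⊇): the Bézout identity exhibits 15 as an element of (255, 120), giving (15) ⊆ (255, 120). Containment (⊆): since 15 | 255 and 15 | 120 (255 = 15·17, 120 = 15·8), every Z-linear combination of 255 and 120 is divisible by 15, so (255, 120) ⊆ (15). Therefore (255, 120) = (15), d = 15.

Final answer: (255, 120) = (15); d = 15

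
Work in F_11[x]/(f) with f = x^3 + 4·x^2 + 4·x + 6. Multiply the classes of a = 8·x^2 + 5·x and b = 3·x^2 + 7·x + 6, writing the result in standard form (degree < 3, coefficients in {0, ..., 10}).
a · b ≡ 10·x^2 + 8·x + 7 (mod f(x))

Multiply as integer polynomials: a · b = 24·x^4 + 71·x^3 + 83·x^2 + 30·x. Reducing coefficients mod 11: a · b ≡ 2·x^4 + 5·x^3 + 6·x^2 + 8·x. Now divide by f(x) = x^3 + 4·x^2 + 4·x + 6 in F_11[x], eliminating the leading term at each step:
  leading term 2·x^4: subtract (2·x)·f(x) = 2·x^4 + 8·x^3 + 8·x^2 + x, leaving 8·x^3 + 9·x^2 + 7·x (coefficients mod 11)
  leading term 8·x^3: subtract (8)·f(x) = 8·x^3 + 10·x^2 + 10·x + 4, leaving 10·x^2 + 8·x + 7 (coefficients mod 11)
The degree is now < 3, so this is the remainder. Hence a · b ≡ 10·x^2 + 8·x + 7 in F_11[x]/(f).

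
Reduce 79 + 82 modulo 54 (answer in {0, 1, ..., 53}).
Reduce the summands first: 79 ≡ 25, 82 ≡ 28 (mod 54), so 79 + 82 ≡ 25 + 28 (mod 54). 25 + 28 = 53; 53 = 0·54 + 53, so (79 + 82) mod 54 = 53.

Final answer: 53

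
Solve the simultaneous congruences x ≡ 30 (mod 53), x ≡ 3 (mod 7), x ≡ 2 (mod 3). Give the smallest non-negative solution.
The moduli 53, 7, 3 are pairwise coprime, so by the CRT there is a unique solution mod 53·7·3 = 1113.
Solve by successive substitution. Start with x ≡ 30 (mod 53).
  Combine with x ≡ 3 (mod 7): write x = 30 + 53·t and require 30 + 53·t ≡ 3 (mod 7), i.e. 53·t ≡ 3 − 30 ≡ 1 (mod 7). Since 53^(−1) ≡ 2 (mod 7) (53 ≡ 4 (mod 7)), t ≡ 2·1 ≡ 2 (mod 7). So x ≡ 30 + 53·2 = 136 (mod 371).
  Combine with x ≡ 2 (mod 3): write x = 136 + 371·t and require 136 + 371·t ≡ 2 (mod 3), i.e. 371·t ≡ 2 − 136 ≡ 1 (mod 3). Since 371^(−1) ≡ 2 (mod 3) (371 ≡ 2 (mod 3)), t ≡ 2·1 ≡ 2 (mod 3). So x ≡ 136 + 371·2 = 878 (mod 1113).
Unique solution in [0, 1113): x = 878.

Final answer: x ≡ 878 (mod 1113); the representative in [0, 1113) is 878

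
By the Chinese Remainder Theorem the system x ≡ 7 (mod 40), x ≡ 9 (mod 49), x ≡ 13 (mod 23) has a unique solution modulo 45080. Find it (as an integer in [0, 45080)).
x ≡ 12847 (mod 45080); the representative in [0, 45080) is 12847

The moduli 40, 49, 23 are pairwise coprime, so by the CRT there is a unique solution mod 40·49·23 = 45080.
Solve by successive substitution. Start with x ≡ 7 (mod 40).
  Combine with x ≡ 9 (mod 49): write x = 7 + 40·t and require 7 + 40·t ≡ 9 (mod 49), i.e. 40·t ≡ 9 − 7 ≡ 2 (mod 49). Since 40^(−1) ≡ 38 (mod 49), t ≡ 38·2 ≡ 27 (mod 49). So x ≡ 7 + 40·27 = 1087 (mod 1960).
  Combine with x ≡ 13 (mod 23): write x = 1087 + 1960·t and require 1087 + 1960·t ≡ 13 (mod 23), i.e. 1960·t ≡ 13 − 1087 ≡ 7 (mod 23). Since 1960^(−1) ≡ 14 (mod 23) (1960 ≡ 5 (mod 23)), t ≡ 14·7 ≡ 6 (mod 23). So x ≡ 1087 + 1960·6 = 12847 (mod 45080).
Unique solution in [0, 45080): x = 12847.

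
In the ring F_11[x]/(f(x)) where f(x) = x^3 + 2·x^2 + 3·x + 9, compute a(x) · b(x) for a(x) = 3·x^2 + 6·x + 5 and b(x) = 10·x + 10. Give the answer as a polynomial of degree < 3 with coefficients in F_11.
a · b ≡ 8·x^2 + 9·x (mod f(x))

Multiply as integer polynomials: a · b = 30·x^3 + 90·x^2 + 110·x + 50. Reducing coefficients mod 11: a · b ≡ 8·x^3 + 2·x^2 + 6. Now divide by f(x) = x^3 + 2·x^2 + 3·x + 9 in F_11[x], eliminating the leading term at each step:
  leading term 8·x^3: subtract (8)·f(x) = 8·x^3 + 5·x^2 + 2·x + 6, leaving 8·x^2 + 9·x (coefficients mod 11)
The degree is now < 3, so this is the remainder. Hence a · b ≡ 8·x^2 + 9·x in F_11[x]/(f).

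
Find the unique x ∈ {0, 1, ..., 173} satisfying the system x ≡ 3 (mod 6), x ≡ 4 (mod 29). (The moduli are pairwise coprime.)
The moduli 6, 29 are pairwise coprime, so by the CRT there is a unique solution mod 6·29 = 174.
Solve by successive substitution. Start with x ≡ 3 (mod 6).
  Combine with x ≡ 4 (mod 29): write x = 3 + 6·t and require 3 + 6·t ≡ 4 (mod 29), i.e. 6·t ≡ 4 − 3 ≡ 1 (mod 29). Since 6^(−1) ≡ 5 (mod 29), t ≡ 5·1 ≡ 5 (mod 29). So x ≡ 3 + 6·5 = 33 (mod 174).
Unique solution in [0, 174): x = 33.

Final answer: x ≡ 33 (mod 174); the representative in [0, 174) is 33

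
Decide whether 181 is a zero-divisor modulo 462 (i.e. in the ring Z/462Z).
NO

gcd(181, 462) = 1, so 181 is a unit in Z/462Z (it has a multiplicative inverse). A unit cannot be a zero-divisor: if 181·b ≡ 0 then multiplying both sides by 181^(−1) gives b ≡ 0. So 181 is not a zero-divisor.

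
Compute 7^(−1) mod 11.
Apply the extended Euclidean algorithm to (11, 7), tracking rows (r, s, t) with s·11 + t·7 = r. Each division r_prev = q·r_cur + r_new produces the new row as (previous row) − q·(current row):
  row A: (11, 1, 0)   [1·11 + 0·7 = 11]
  row B: (7, 0, 1)   [0·11 + 1·7 = 7]
  11 = 1·7 + 4   → row C = row A − 1·row B = (4, 1, −1)   [check: 1·11 − 1·7 = 4]
  7 = 1·4 + 3   → row D = row B − 1·row C = (3, −1, 2)   [check: −1·11 + 2·7 = 3]
  4 = 1·3 + 1   → row E = row C − 1·row D = (1, 2, −3)   [check: 2·11 − 3·7 = 1]
  3 = 3·1 + 0   → remainder 0, stop. gcd = 1 (last nonzero row E).
The gcd is 1, so 7 is invertible mod 11. The last nonzero row gives 2·11 − 3·7 = 1, so t = −3. So 7^(−1) ≡ −3 ≡ 8 (mod 11). Verify: 7 · 8 = 56 ≡ 1 (mod 11). ✓

Final answer: 7^(−1) ≡ 8 (mod 11)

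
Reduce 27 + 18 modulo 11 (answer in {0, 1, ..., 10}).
1

Reduce the summands first: 27 ≡ 5, 18 ≡ 7 (mod 11), so 27 + 18 ≡ 5 + 7 (mod 11). 5 + 7 = 12; 12 = 1·11 + 1, so (27 + 18) mod 11 = 1.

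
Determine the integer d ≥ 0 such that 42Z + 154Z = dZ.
In the PID Z, (a, b) is generated by gcd(a, b). Compute gcd(154, 42) with the extended Euclidean algorithm, tracking rows (r, s, t) with s·154 + t·42 = r:
  row A: (154, 1, 0)   [1·154 + 0·42 = 154]
  row B: (42, 0, 1)   [0·154 + 1·42 = 42]
  154 = 3·42 + 28   → row C = row A − 3·row B = (28, 1, −3)   [check: 1·154 − 3·42 = 28]
  42 = 1·28 + 14   → row D = row B − 1·row C = (14, −1, 4)   [check: −1·154 + 4·42 = 14]
  28 = 2·14 + 0   → remainder 0, stop. gcd = 14 (last nonzero row D).
So gcd(42, 154) = 14, with Bézout identity −1·154 + 4·42 = 14. Containment (⊇): the Bézout identity exhibits 14 as an element of (42, 154), giving (14) ⊆ (42, 154). Containment (⊆): since 14 | 42 and 14 | 154 (42 = 14·3, 154 = 14·11), every Z-linear combination of 42 and 154 is divisible by 14, so (42, 154) ⊆ (14). Therefore (42, 154) = (14), d = 14.

Final answer: (42, 154) = (14); d = 14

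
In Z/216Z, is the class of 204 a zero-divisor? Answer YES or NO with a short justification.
YES

gcd(204, 216) = 12 > 1, so 204 is not a unit in Z/216Z. In Z/nZ every nonzero non-unit is a zero-divisor: explicitly, take b = 216/gcd = 18 ≠ 0 (mod 216); then 204·18 = 3672 = 17·216, i.e. 204·18 ≡ 0 (mod 216). So 204 is a zero-divisor.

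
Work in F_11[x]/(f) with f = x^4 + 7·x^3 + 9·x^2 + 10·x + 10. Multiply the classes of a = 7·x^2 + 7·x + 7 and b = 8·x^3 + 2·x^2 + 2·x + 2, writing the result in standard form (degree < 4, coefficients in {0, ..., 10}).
a · b ≡ 8·x^3 + 4·x^2 + 4·x (mod f(x))

Multiply as integer polynomials: a · b = 56·x^5 + 70·x^4 + 84·x^3 + 42·x^2 + 28·x + 14. Reducing coefficients mod 11: a · b ≡ x^5 + 4·x^4 + 7·x^3 + 9·x^2 + 6·x + 3. Now divide by f(x) = x^4 + 7·x^3 + 9·x^2 + 10·x + 10 in F_11[x], eliminating the leading term at each step:
  leading term x^5: subtract (x)·f(x) = x^5 + 7·x^4 + 9·x^3 + 10·x^2 + 10·x, leaving 8·x^4 + 9·x^3 + 10·x^2 + 7·x + 3 (coefficients mod 11)
  leading term 8·x^4: subtract (8)·f(x) = 8·x^4 + x^3 + 6·x^2 + 3·x + 3, leaving 8·x^3 + 4·x^2 + 4·x (coefficients mod 11)
The degree is now < 4, so this is the remainder. Hence a · b ≡ 8·x^3 + 4·x^2 + 4·x in F_11[x]/(f).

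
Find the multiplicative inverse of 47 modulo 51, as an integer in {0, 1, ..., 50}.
Apply the extended Euclidean algorithm to (51, 47), tracking rows (r, s, t) with s·51 + t·47 = r. Each division r_prev = q·r_cur + r_new produces the new row as (previous row) − q·(current row):
  row A: (51, 1, 0)   [1·51 + 0·47 = 51]
  row B: (47, 0, 1)   [0·51 + 1·47 = 47]
  51 = 1·47 + 4   → row C = row A − 1·row B = (4, 1, −1)   [check: 1·51 − 1·47 = 4]
  47 = 11·4 + 3   → row D = row B − 11·row C = (3, −11, 12)   [check: −11·51 + 12·47 = 3]
  4 = 1·3 + 1   → row E = row C − 1·row D = (1, 12, −13)   [check: 12·51 − 13·47 = 1]
  3 = 3·1 + 0   → remainder 0, stop. gcd = 1 (last nonzero row E).
The gcd is 1, so 47 is invertible mod 51. The last nonzero row gives 12·51 − 13·47 = 1, so t = −13. So 47^(−1) ≡ −13 ≡ 38 (mod 51). Verify: 47 · 38 = 1786 ≡ 1 (mod 51). ✓

Final answer: 47^(−1) ≡ 38 (mod 51)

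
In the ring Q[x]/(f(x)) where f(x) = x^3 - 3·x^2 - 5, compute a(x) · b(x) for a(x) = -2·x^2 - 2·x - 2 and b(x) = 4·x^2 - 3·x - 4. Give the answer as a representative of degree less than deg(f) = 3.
First multiply in Q[x] without reducing: a · b = -8·x^4 - 2·x^3 + 6·x^2 + 14·x + 8. Now divide by f(x) = x^3 - 3·x^2 - 5, eliminating the leading term at each step:
  leading term -8·x^4: subtract (-8·x)·f(x) = -8·x^4 + 24·x^3 + 40·x, leaving -26·x^3 + 6·x^2 - 26·x + 8
  leading term -26·x^3: subtract (-26)·f(x) = -26·x^3 + 78·x^2 + 130, leaving -72·x^2 - 26·x - 122
The degree is now < 3, so this is the remainder. Hence a · b ≡ -72·x^2 - 26·x - 122 in Q[x]/(f).

Final answer: a · b ≡ -72·x^2 - 26·x - 122 (mod f(x))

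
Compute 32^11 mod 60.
Use repeated squaring. Binary(11) = 1011. Walk through the bits of the exponent 11 left-to-right: at each bit after the leading one, square the running value, then multiply by 32 if the bit is 1 (always reducing mod 60):
  bit 1 = 1 (leading): start with 32.
  bit 2 = 0: square 32^2 = 1024 ≡ 4 (mod 60).
  bit 3 = 1: square 4^2 = 16; bit is 1, so multiply 16·32 = 512 ≡ 32 (mod 60).
  bit 4 = 1: square 32^2 = 1024 ≡ 4; bit is 1, so multiply 4·32 = 128 ≡ 8 (mod 60).
Final value: 32^11 ≡ 8 (mod 60).

Final answer: 8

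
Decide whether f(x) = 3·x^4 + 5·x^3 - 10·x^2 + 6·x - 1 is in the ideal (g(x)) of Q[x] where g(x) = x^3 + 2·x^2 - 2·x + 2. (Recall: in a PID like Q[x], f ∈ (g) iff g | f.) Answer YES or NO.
NO

In Q[x] the ideal (g) consists of all multiples of g, so f ∈ (g) iff g | f, i.e. iff the remainder of f on division by g is 0. Divide f by g (g is monic, so eliminate the leading term of the running remainder at each step):
  leading term 3·x^4: subtract (3·x)·g(x) = 3·x^4 + 6·x^3 - 6·x^2 + 6·x, leaving -x^3 - 4·x^2 - 1
  leading term -x^3: subtract (-1)·g(x) = -x^3 - 2·x^2 + 2·x - 2, leaving -2·x^2 - 2·x + 1
The remainder r(x) = -2·x^2 - 2·x + 1 ≠ 0 (and deg r < deg g), so g ∤ f, i.e. f ∉ (g).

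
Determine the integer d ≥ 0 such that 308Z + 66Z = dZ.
In the PID Z, (a, b) is generated by gcd(a, b). Compute gcd(308, 66) with the extended Euclidean algorithm, tracking rows (r, s, t) with s·308 + t·66 = r:
  row A: (308, 1, 0)   [1·308 + 0·66 = 308]
  row B: (66, 0, 1)   [0·308 + 1·66 = 66]
  308 = 4·66 + 44   → row C = row A − 4·row B = (44, 1, −4)   [check: 1·308 − 4·66 = 44]
  66 = 1·44 + 22   → row D = row B − 1·row C = (22, −1, 5)   [check: −1·308 + 5·66 = 22]
  44 = 2·22 + 0   → remainder 0, stop. gcd = 22 (last nonzero row D).
So gcd(308, 66) = 22, with Bézout identity −1·308 + 5·66 = 22. Containment (⊇): the Bézout identity exhibits 22 as an element of (308, 66), giving (22) ⊆ (308, 66). Containment (⊆): since 22 | 308 and 22 | 66 (308 = 22·14, 66 = 22·3), every Z-linear combination of 308 and 66 is divisible by 22, so (308, 66) ⊆ (22). Therefore (308, 66) = (22), d = 22.

Final answer: (308, 66) = (22); d = 22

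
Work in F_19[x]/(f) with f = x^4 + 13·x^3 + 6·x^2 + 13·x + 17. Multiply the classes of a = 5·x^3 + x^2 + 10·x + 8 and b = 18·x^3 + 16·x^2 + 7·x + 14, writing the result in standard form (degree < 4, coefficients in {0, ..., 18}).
Multiply as integer polynomials: a · b = 90·x^6 + 98·x^5 + 231·x^4 + 381·x^3 + 212·x^2 + 196·x + 112. Reducing coefficients mod 19: a · b ≡ 14·x^6 + 3·x^5 + 3·x^4 + x^3 + 3·x^2 + 6·x + 17. Now divide by f(x) = x^4 + 13·x^3 + 6·x^2 + 13·x + 17 in F_19[x], eliminating the leading term at each step:
  leading term 14·x^6: subtract (14·x^2)·f(x) = 14·x^6 + 11·x^5 + 8·x^4 + 11·x^3 + 10·x^2, leaving 11·x^5 + 14·x^4 + 9·x^3 + 12·x^2 + 6·x + 17 (coefficients mod 19)
  leading term 11·x^5: subtract (11·x)·f(x) = 11·x^5 + 10·x^4 + 9·x^3 + 10·x^2 + 16·x, leaving 4·x^4 + 2·x^2 + 9·x + 17 (coefficients mod 19)
  leading term 4·x^4: subtract (4)·f(x) = 4·x^4 + 14·x^3 + 5·x^2 + 14·x + 11, leaving 5·x^3 + 16·x^2 + 14·x + 6 (coefficients mod 19)
The degree is now < 4, so this is the remainder. Hence a · b ≡ 5·x^3 + 16·x^2 + 14·x + 6 in F_19[x]/(f).

Final answer: a · b ≡ 5·x^3 + 16·x^2 + 14·x + 6 (mod f(x))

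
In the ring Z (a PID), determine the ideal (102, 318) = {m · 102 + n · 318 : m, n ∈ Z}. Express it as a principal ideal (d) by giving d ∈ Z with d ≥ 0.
(102, 318) = (6); d = 6

In the PID Z, (a, b) is generated by gcd(a, b). Compute gcd(318, 102) with the extended Euclidean algorithm, tracking rows (r, s, t) with s·318 + t·102 = r:
  row A: (318, 1, 0)   [1·318 + 0·102 = 318]
  row B: (102, 0, 1)   [0·318 + 1·102 = 102]
  318 = 3·102 + 12   → row C = row A − 3·row B = (12, 1, −3)   [check: 1·318 − 3·102 = 12]
  102 = 8·12 + 6   → row D = row B − 8·row C = (6, −8, 25)   [check: −8·318 + 25·102 = 6]
  12 = 2·6 + 0   → remainder 0, stop. gcd = 6 (last nonzero row D).
So gcd(102, 318) = 6, with Bézout identity −8·318 + 25·102 = 6. Containment (⊇): the Bézout identity exhibits 6 as an element of (102, 318), giving (6) ⊆ (102, 318). Containment (⊆): since 6 | 102 and 6 | 318 (102 = 6·17, 318 = 6·53), every Z-linear combination of 102 and 318 is divisible by 6, so (102, 318) ⊆ (6). Therefore (102, 318) = (6), d = 6.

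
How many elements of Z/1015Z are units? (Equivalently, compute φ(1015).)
Z/1015Z has φ(1015) = 672 units

An element a ∈ Z/1015Z is a unit iff gcd(a, 1015) = 1, so the number of units is φ(1015). φ is multiplicative, with φ(p^e) = p^e − p^(e−1). Factorise 1015 = 5 · 7 · 29. Then
  φ(1015) = (5 − 1) · (7 − 1) · (29 − 1) = 4 · 6 · 28 = 672.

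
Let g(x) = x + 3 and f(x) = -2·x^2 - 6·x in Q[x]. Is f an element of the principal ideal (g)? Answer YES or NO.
In Q[x] the ideal (g) consists of all multiples of g, so f ∈ (g) iff g | f, i.e. iff the remainder of f on division by g is 0. Divide f by g (g is monic, so eliminate the leading term of the running remainder at each step):
  leading term -2·x^2: subtract (-2·x)·g(x) = -2·x^2 - 6·x, leaving 0
The remainder is 0, so f(x) = g(x) · h(x) with h(x) = -2·x. Hence g | f, i.e. f ∈ (g).

Final answer: YES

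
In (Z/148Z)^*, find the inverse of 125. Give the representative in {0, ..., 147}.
125^(−1) ≡ 45 (mod 148)

Apply the extended Euclidean algorithm to (148, 125), tracking rows (r, s, t) with s·148 + t·125 = r. Each division r_prev = q·r_cur + r_new produces the new row as (previous row) − q·(current row):
  row A: (148, 1, 0)   [1·148 + 0·125 = 148]
  row B: (125, 0, 1)   [0·148 + 1·125 = 125]
  148 = 1·125 + 23   → row C = row A − 1·row B = (23, 1, −1)   [check: 1·148 − 1·125 = 23]
  125 = 5·23 + 10   → row D = row B − 5·row C = (10, −5, 6)   [check: −5·148 + 6·125 = 10]
  23 = 2·10 + 3   → row E = row C − 2·row D = (3, 11, −13)   [check: 11·148 − 13·125 = 3]
  10 = 3·3 + 1   → row F = row D − 3·row E = (1, −38, 45)   [check: −38·148 + 45·125 = 1]
  3 = 3·1 + 0   → remainder 0, stop. gcd = 1 (last nonzero row F).
The gcd is 1, so 125 is invertible mod 148. The last nonzero row gives −38·148 + 45·125 = 1, so t = 45. So 125^(−1) ≡ 45 (mod 148). Verify: 125 · 45 = 5625 ≡ 1 (mod 148). ✓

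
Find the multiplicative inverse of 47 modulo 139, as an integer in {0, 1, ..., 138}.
Apply the extended Euclidean algorithm to (139, 47), tracking rows (r, s, t) with s·139 + t·47 = r. Each division r_prev = q·r_cur + r_new produces the new row as (previous row) − q·(current row):
  row A: (139, 1, 0)   [1·139 + 0·47 = 139]
  row B: (47, 0, 1)   [0·139 + 1·47 = 47]
  139 = 2·47 + 45   → row C = row A − 2·row B = (45, 1, −2)   [check: 1·139 − 2·47 = 45]
  47 = 1·45 + 2   → row D = row B − 1·row C = (2, −1, 3)   [check: −1·139 + 3·47 = 2]
  45 = 22·2 + 1   → row E = row C − 22·row D = (1, 23, −68)   [check: 23·139 − 68·47 = 1]
  2 = 2·1 + 0   → remainder 0, stop. gcd = 1 (last nonzero row E).
The gcd is 1, so 47 is invertible mod 139. The last nonzero row gives 23·139 − 68·47 = 1, so t = −68. So 47^(−1) ≡ −68 ≡ 71 (mod 139). Verify: 47 · 71 = 3337 ≡ 1 (mod 139). ✓

Final answer: 47^(−1) ≡ 71 (mod 139)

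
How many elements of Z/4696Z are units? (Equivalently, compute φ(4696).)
Z/4696Z has φ(4696) = 2344 units

An element a ∈ Z/4696Z is a unit iff gcd(a, 4696) = 1, so the number of units is φ(4696). φ is multiplicative, with φ(p^e) = p^e − p^(e−1). Factorise 4696 = 2^3 · 587. Then
  φ(4696) = (2^3 − 2^2) · (587 − 1) = 4 · 586 = 2344.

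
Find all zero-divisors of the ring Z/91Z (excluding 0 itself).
An element a ∈ Z/91Z (with a ≠ 0) is a zero-divisor iff gcd(a, 91) > 1 (because a is a unit precisely when gcd(a, n) = 1, and in Z/nZ every nonzero, non-unit element is a zero-divisor). Scan a = 1, ..., 90 and keep those with gcd(a, 91) > 1:
  gcd(7, 91) = 7, gcd(13, 91) = 13, gcd(14, 91) = 7, gcd(21, 91) = 7, gcd(26, 91) = 13, gcd(28, 91) = 7, gcd(35, 91) = 7, gcd(39, 91) = 13, gcd(42, 91) = 7, gcd(49, 91) = 7, gcd(52, 91) = 13, gcd(56, 91) = 7, gcd(63, 91) = 7, gcd(65, 91) = 13, gcd(70, 91) = 7, gcd(77, 91) = 7, gcd(78, 91) = 13, gcd(84, 91) = 7.
All other a ∈ {1, ..., 90} have gcd(a, 91) = 1 and are units. So the nonzero zero-divisors are exactly the 18 values of a appearing in this scan.

Final answer: nonzero zero-divisors of Z/91Z = {7, 13, 14, 21, 26, 28, 35, 39, 42, 49, 52, 56, 63, 65, 70, 77, 78, 84}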